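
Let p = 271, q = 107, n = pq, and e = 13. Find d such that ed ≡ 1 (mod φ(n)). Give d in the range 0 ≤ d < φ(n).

24217

φ(n) = (p−1)(q−1) = 270·106 = 28620.
Need d with 13·d ≡ 1 (mod 28620). Apply the extended Euclidean algorithm:
28620 = 2201·13 + 7
13 = 1·7 + 6
7 = 1·6 + 1
6 = 6·1 + 0
Back-substitute:
1 = 7 − 6
1 = −13 + 2·7
1 = 2·28620 − 4403·13
So 13·(-4403) ≡ 1 (mod 28620), hence d ≡ -4403 ≡ 24217 (mod 28620).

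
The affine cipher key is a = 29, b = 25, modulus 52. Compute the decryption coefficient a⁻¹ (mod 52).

Extended Euclidean algorithm:
52 = 1×29 + 23
29 = 1×23 + 6
23 = 3×6 + 5
6 = 1×5 + 1
5 = 5×1 + 0
Since gcd(29, 52) = 1, back-substitute to write 1 as a combination:
1 = 6 − 5
1 = −23 + 4·6
1 = 4·29 − 5·23
1 = −5·52 + 9·29
So 29·9 ≡ 1 (mod 52).

9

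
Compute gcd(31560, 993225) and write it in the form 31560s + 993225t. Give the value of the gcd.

Repeated division:
993225 = 31·31560 + 14865
31560 = 2·14865 + 1830
14865 = 8·1830 + 225
1830 = 8·225 + 30
225 = 7·30 + 15
30 = 2·15 + 0
gcd(31560, 993225) = 15.
Working backward:
15 = 225 − 7·30
15 = −7·1830 + 57·225
15 = 57·14865 − 463·1830
15 = −463·31560 + 983·14865
15 = 983·993225 − 30936·31560
So 15 = (983)·993225 + (-30936)·31560.

15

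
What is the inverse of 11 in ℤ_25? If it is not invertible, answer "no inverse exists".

Extended Euclidean algorithm:
25 = 2·11 + 3
11 = 3·3 + 2
3 = 1·2 + 1
2 = 2·1 + 0
gcd = 1, so the inverse exists. Back-substitute:
1 = 3 − 2
1 = −11 + 4·3
1 = 4·25 − 9·11
Thus 11·(-9) ≡ 1 (mod 25); reducing, -9 mod 25 = 16.

16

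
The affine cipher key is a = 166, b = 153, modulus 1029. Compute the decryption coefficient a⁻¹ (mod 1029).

31

Apply the Euclidean algorithm to 1029 and 166:
1029 = 6*166 + 33
166 = 5*33 + 1
33 = 33*1 + 0
gcd = 1, so the inverse exists. Back-substitute:
1 = 166 − 5·33
1 = −5·1029 + 31·166
So 166·31 ≡ 1 (mod 1029).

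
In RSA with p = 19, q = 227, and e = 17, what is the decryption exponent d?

2393

φ(n) = (p−1)(q−1) = 18·226 = 4068.
Need d with 17·d ≡ 1 (mod 4068). Apply the extended Euclidean algorithm:
4068 = 239·17 + 5
17 = 3·5 + 2
5 = 2·2 + 1
2 = 2·1 + 0
Back-substitute:
1 = 5 − 2·2
1 = −2·17 + 7·5
1 = 7·4068 − 1675·17
So 17·(-1675) ≡ 1 (mod 4068), hence d ≡ -1675 ≡ 2393 (mod 4068).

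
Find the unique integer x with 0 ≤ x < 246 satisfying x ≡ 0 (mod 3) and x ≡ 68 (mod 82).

Write x = 0 + 3·k. Then 3·k ≡ 68 − 0 ≡ 68 (mod 82).
Need 3⁻¹ mod 82. Extended Euclid on (82, 3):
82 = 27·3 + 1
3 = 3·1 + 0
Back-substitute:
1 = 82 − 27·3
3⁻¹ ≡ 55 (mod 82), so k ≡ 55·68 ≡ 50 (mod 82).
x = 0 + 3·50 = 150.

150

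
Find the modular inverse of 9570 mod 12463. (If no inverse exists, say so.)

no inverse exists

Euclidean algorithm on 12463, 9570:
12463 = 1·9570 + 2893
9570 = 3·2893 + 891
2893 = 3·891 + 220
891 = 4·220 + 11
220 = 20·11 + 0
The gcd is 11, not 1, hence no inverse exists.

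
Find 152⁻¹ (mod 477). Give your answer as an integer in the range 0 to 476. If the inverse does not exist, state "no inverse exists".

Run Euclid on (477, 152):
477 = 3×152 + 21
152 = 7×21 + 5
21 = 4×5 + 1
5 = 5×1 + 0
The gcd is 1. Working backward:
1 = 21 − 4·5
1 = −4·152 + 29·21
1 = 29·477 − 91·152
Hence 152⁻¹ ≡ -91 ≡ 386 (mod 477).

386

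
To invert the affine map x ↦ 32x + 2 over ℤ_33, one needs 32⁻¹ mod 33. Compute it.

32

Apply the Euclidean algorithm to 33 and 32:
33 = 1*32 + 1
32 = 32*1 + 0
The gcd is 1. Working backward:
1 = 33 − 32
So 32·(-1) ≡ 1 (mod 33), and -1 ≡ 32 (mod 33).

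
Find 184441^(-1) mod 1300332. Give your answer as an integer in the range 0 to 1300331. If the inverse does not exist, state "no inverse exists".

320125

Run Euclid on (1300332, 184441):
1300332 = 7·184441 + 9245
184441 = 19·9245 + 8786
9245 = 1·8786 + 459
8786 = 19·459 + 65
459 = 7·65 + 4
65 = 16·4 + 1
4 = 4·1 + 0
gcd = 1, so the inverse exists. Back-substitute:
1 = 65 − 16·4
1 = −16·459 + 113·65
1 = 113·8786 − 2163·459
1 = −2163·9245 + 2276·8786
1 = 2276·184441 − 45407·9245
1 = −45407·1300332 + 320125·184441
So 184441·320125 ≡ 1 (mod 1300332).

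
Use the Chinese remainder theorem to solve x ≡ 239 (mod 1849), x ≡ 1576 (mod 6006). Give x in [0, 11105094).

Write x = 239 + 1849·k. Then 1849·k ≡ 1576 − 239 ≡ 1337 (mod 6006).
Need 1849⁻¹ mod 6006. Extended Euclid on (6006, 1849):
6006 = 3·1849 + 459
1849 = 4·459 + 13
459 = 35·13 + 4
13 = 3·4 + 1
4 = 4·1 + 0
Back-substitute:
1 = 13 − 3·4
1 = −3·459 + 106·13
1 = 106·1849 − 427·459
1 = −427·6006 + 1387·1849
1849⁻¹ ≡ 1387 (mod 6006), so k ≡ 1387·1337 ≡ 4571 (mod 6006).
x = 239 + 1849·4571 = 8452018.

8452018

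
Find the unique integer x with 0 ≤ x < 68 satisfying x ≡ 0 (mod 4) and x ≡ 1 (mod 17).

52

Write x = 0 + 4·k. Then 4·k ≡ 1 − 0 ≡ 1 (mod 17).
Need 4⁻¹ mod 17. Extended Euclid on (17, 4):
17 = 4*4 + 1
4 = 4*1 + 0
Back-substitute:
1 = 17 − 4·4
4⁻¹ ≡ 13 (mod 17), so k ≡ 13·1 ≡ 13 (mod 17).
x = 0 + 4·13 = 52.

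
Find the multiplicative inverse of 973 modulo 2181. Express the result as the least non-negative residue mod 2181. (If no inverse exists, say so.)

Extended Euclidean algorithm:
2181 = 2·973 + 235
973 = 4·235 + 33
235 = 7·33 + 4
33 = 8·4 + 1
4 = 4·1 + 0
Since gcd(973, 2181) = 1, back-substitute to write 1 as a combination:
1 = 33 − 8·4
1 = −8·235 + 57·33
1 = 57·973 − 236·235
1 = −236·2181 + 529·973
So 973·529 ≡ 1 (mod 2181).

529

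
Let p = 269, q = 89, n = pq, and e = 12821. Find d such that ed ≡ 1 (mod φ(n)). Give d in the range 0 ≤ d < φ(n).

13213

φ(n) = (p−1)(q−1) = 268·88 = 23584.
Need d with 12821·d ≡ 1 (mod 23584). Apply the extended Euclidean algorithm:
23584 = 1×12821 + 10763
12821 = 1×10763 + 2058
10763 = 5×2058 + 473
2058 = 4×473 + 166
473 = 2×166 + 141
166 = 1×141 + 25
141 = 5×25 + 16
25 = 1×16 + 9
16 = 1×9 + 7
9 = 1×7 + 2
7 = 3×2 + 1
2 = 2×1 + 0
Back-substitute:
1 = 7 − 3·2
1 = −3·9 + 4·7
1 = 4·16 − 7·9
1 = −7·25 + 11·16
1 = 11·141 − 62·25
1 = −62·166 + 73·141
1 = 73·473 − 208·166
1 = −208·2058 + 905·473
1 = 905·10763 − 4733·2058
1 = −4733·12821 + 5638·10763
1 = 5638·23584 − 10371·12821
So 12821·(-10371) ≡ 1 (mod 23584), hence d ≡ -10371 ≡ 13213 (mod 23584).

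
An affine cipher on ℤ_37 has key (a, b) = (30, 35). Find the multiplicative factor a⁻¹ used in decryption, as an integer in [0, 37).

Run Euclid on (37, 30):
37 = 1·30 + 7
30 = 4·7 + 2
7 = 3·2 + 1
2 = 2·1 + 0
gcd = 1, so the inverse exists. Back-substitute:
1 = 7 − 3·2
1 = −3·30 + 13·7
1 = 13·37 − 16·30
So 30·(-16) ≡ 1 (mod 37), and -16 ≡ 21 (mod 37).

21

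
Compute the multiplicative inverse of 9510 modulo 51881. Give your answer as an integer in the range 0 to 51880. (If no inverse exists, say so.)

Apply the Euclidean algorithm to 51881 and 9510:
51881 = 5·9510 + 4331
9510 = 2·4331 + 848
4331 = 5·848 + 91
848 = 9·91 + 29
91 = 3·29 + 4
29 = 7·4 + 1
4 = 4·1 + 0
Since gcd(9510, 51881) = 1, back-substitute to write 1 as a combination:
1 = 29 − 7·4
1 = −7·91 + 22·29
1 = 22·848 − 205·91
1 = −205·4331 + 1047·848
1 = 1047·9510 − 2299·4331
1 = −2299·51881 + 12542·9510
So 9510·12542 ≡ 1 (mod 51881).

12542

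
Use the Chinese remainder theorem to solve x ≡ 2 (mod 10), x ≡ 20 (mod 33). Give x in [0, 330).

Write x = 2 + 10·k. Then 10·k ≡ 20 − 2 ≡ 18 (mod 33).
Need 10⁻¹ mod 33. Extended Euclid on (33, 10):
33 = 3*10 + 3
10 = 3*3 + 1
3 = 3*1 + 0
Back-substitute:
1 = 10 − 3·3
1 = −3·33 + 10·10
10⁻¹ ≡ 10 (mod 33), so k ≡ 10·18 ≡ 15 (mod 33).
x = 2 + 10·15 = 152.

152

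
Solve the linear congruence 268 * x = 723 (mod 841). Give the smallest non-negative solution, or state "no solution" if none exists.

646

First find gcd(268, 841):
841 = 3·268 + 37
268 = 7·37 + 9
37 = 4·9 + 1
9 = 9·1 + 0
gcd = 1, so a unique solution mod 841 exists.
Back-substitute for the Bézout coefficients:
1 = 37 − 4·9
1 = −4·268 + 29·37
1 = 29·841 − 91·268
So 268·(-91) ≡ 1 (mod 841), giving 268⁻¹ ≡ 750.
x ≡ 268⁻¹·723 ≡ 750·723 ≡ 646 (mod 841).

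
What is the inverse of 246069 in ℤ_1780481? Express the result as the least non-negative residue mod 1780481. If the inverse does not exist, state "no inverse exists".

Apply the Euclidean algorithm to 1780481 and 246069:
1780481 = 7×246069 + 57998
246069 = 4×57998 + 14077
57998 = 4×14077 + 1690
14077 = 8×1690 + 557
1690 = 3×557 + 19
557 = 29×19 + 6
19 = 3×6 + 1
6 = 6×1 + 0
The gcd is 1. Working backward:
1 = 19 − 3·6
1 = −3·557 + 88·19
1 = 88·1690 − 267·557
1 = −267·14077 + 2224·1690
1 = 2224·57998 − 9163·14077
1 = −9163·246069 + 38876·57998
1 = 38876·1780481 − 281295·246069
Thus 246069·(-281295) ≡ 1 (mod 1780481); reducing, -281295 mod 1780481 = 1499186.

1499186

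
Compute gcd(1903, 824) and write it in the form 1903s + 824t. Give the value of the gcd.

Repeated division:
1903 = 2*824 + 255
824 = 3*255 + 59
255 = 4*59 + 19
59 = 3*19 + 2
19 = 9*2 + 1
2 = 2*1 + 0
gcd(1903, 824) = 1.
Express as a combination:
1 = 19 − 9·2
1 = −9·59 + 28·19
1 = 28·255 − 121·59
1 = −121·824 + 391·255
1 = 391·1903 − 903·824
So 1 = (391)·1903 + (-903)·824.

1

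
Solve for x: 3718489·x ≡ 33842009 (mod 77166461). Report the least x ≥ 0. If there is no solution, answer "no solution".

First find gcd(3718489, 77166461):
77166461 = 20×3718489 + 2796681
3718489 = 1×2796681 + 921808
2796681 = 3×921808 + 31257
921808 = 29×31257 + 15355
31257 = 2×15355 + 547
15355 = 28×547 + 39
547 = 14×39 + 1
39 = 39×1 + 0
gcd = 1, so a unique solution mod 77166461 exists.
Back-substitute for the Bézout coefficients:
1 = 547 − 14·39
1 = −14·15355 + 393·547
1 = 393·31257 − 800·15355
1 = −800·921808 + 23593·31257
1 = 23593·2796681 − 71579·921808
1 = −71579·3718489 + 95172·2796681
1 = 95172·77166461 − 1975019·3718489
So 3718489·(-1975019) ≡ 1 (mod 77166461), giving 3718489⁻¹ ≡ 75191442.
x ≡ 3718489⁻¹·33842009 ≡ 75191442·33842009 ≡ 45419511 (mod 77166461).

45419511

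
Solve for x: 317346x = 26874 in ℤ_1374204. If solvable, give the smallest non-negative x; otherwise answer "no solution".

First find gcd(317346, 1374204):
1374204 = 4*317346 + 104820
317346 = 3*104820 + 2886
104820 = 36*2886 + 924
2886 = 3*924 + 114
924 = 8*114 + 12
114 = 9*12 + 6
12 = 2*6 + 0
gcd = 6 and 6 | 26874, so solutions exist. Divide through by 6: 52891x ≡ 4479 (mod 229034).
Now find 52891⁻¹ mod 229034:
229034 = 4×52891 + 17470
52891 = 3×17470 + 481
17470 = 36×481 + 154
481 = 3×154 + 19
154 = 8×19 + 2
19 = 9×2 + 1
2 = 2×1 + 0
Back-substitute:
1 = 19 − 9·2
1 = −9·154 + 73·19
1 = 73·481 − 228·154
1 = −228·17470 + 8281·481
1 = 8281·52891 − 25071·17470
1 = −25071·229034 + 108565·52891
So 52891⁻¹ ≡ 108565 (mod 229034).
Then x ≡ 108565·4479 ≡ 23453 (mod 229034); the smallest non-negative solution is x = 23453.

23453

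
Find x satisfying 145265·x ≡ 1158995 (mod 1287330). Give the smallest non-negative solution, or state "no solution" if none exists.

193411

First find gcd(145265, 1287330):
1287330 = 8×145265 + 125210
145265 = 1×125210 + 20055
125210 = 6×20055 + 4880
20055 = 4×4880 + 535
4880 = 9×535 + 65
535 = 8×65 + 15
65 = 4×15 + 5
15 = 3×5 + 0
gcd = 5 and 5 | 1158995, so solutions exist. Divide through by 5: 29053x ≡ 231799 (mod 257466).
Now find 29053⁻¹ mod 257466:
257466 = 8×29053 + 25042
29053 = 1×25042 + 4011
25042 = 6×4011 + 976
4011 = 4×976 + 107
976 = 9×107 + 13
107 = 8×13 + 3
13 = 4×3 + 1
3 = 3×1 + 0
Back-substitute:
1 = 13 − 4·3
1 = −4·107 + 33·13
1 = 33·976 − 301·107
1 = −301·4011 + 1237·976
1 = 1237·25042 − 7723·4011
1 = −7723·29053 + 8960·25042
1 = 8960·257466 − 79403·29053
So 29053·(-79403) ≡ 1 (mod 257466), i.e. 29053⁻¹ ≡ 178063.
Then x ≡ 178063·231799 ≡ 193411 (mod 257466); the smallest non-negative solution is x = 193411.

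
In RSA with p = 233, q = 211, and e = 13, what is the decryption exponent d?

φ(n) = (p−1)(q−1) = 232·210 = 48720.
Need d with 13·d ≡ 1 (mod 48720). Apply the extended Euclidean algorithm:
48720 = 3747·13 + 9
13 = 1·9 + 4
9 = 2·4 + 1
4 = 4·1 + 0
Back-substitute:
1 = 9 − 2·4
1 = −2·13 + 3·9
1 = 3·48720 − 11243·13
So 13·(-11243) ≡ 1 (mod 48720), hence d ≡ -11243 ≡ 37477 (mod 48720).

37477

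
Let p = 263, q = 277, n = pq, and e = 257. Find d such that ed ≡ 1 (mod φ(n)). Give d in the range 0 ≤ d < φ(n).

φ(n) = (p−1)(q−1) = 262·276 = 72312.
Need d with 257·d ≡ 1 (mod 72312). Apply the extended Euclidean algorithm:
72312 = 281·257 + 95
257 = 2·95 + 67
95 = 1·67 + 28
67 = 2·28 + 11
28 = 2·11 + 6
11 = 1·6 + 5
6 = 1·5 + 1
5 = 5·1 + 0
Back-substitute:
1 = 6 − 5
1 = −11 + 2·6
1 = 2·28 − 5·11
1 = −5·67 + 12·28
1 = 12·95 − 17·67
1 = −17·257 + 46·95
1 = 46·72312 − 12943·257
So 257·(-12943) ≡ 1 (mod 72312), hence d ≡ -12943 ≡ 59369 (mod 72312).

59369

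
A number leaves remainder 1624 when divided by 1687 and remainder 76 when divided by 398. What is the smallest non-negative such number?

581952

Write x = 1624 + 1687·k. Then 1687·k ≡ 76 − 1624 ≡ 44 (mod 398).
Need 1687⁻¹ mod 398. Extended Euclid on (398, 95):
398 = 4*95 + 18
95 = 5*18 + 5
18 = 3*5 + 3
5 = 1*3 + 2
3 = 1*2 + 1
2 = 2*1 + 0
Back-substitute:
1 = 3 − 2
1 = −5 + 2·3
1 = 2·18 − 7·5
1 = −7·95 + 37·18
1 = 37·398 − 155·95
1687⁻¹ ≡ 243 (mod 398), so k ≡ 243·44 ≡ 344 (mod 398).
x = 1624 + 1687·344 = 581952.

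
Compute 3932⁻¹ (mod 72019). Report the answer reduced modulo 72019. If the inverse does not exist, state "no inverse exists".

48959

Run Euclid on (72019, 3932):
72019 = 18·3932 + 1243
3932 = 3·1243 + 203
1243 = 6·203 + 25
203 = 8·25 + 3
25 = 8·3 + 1
3 = 3·1 + 0
Since gcd(3932, 72019) = 1, back-substitute to write 1 as a combination:
1 = 25 − 8·3
1 = −8·203 + 65·25
1 = 65·1243 − 398·203
1 = −398·3932 + 1259·1243
1 = 1259·72019 − 23060·3932
Hence 3932⁻¹ ≡ -23060 ≡ 48959 (mod 72019).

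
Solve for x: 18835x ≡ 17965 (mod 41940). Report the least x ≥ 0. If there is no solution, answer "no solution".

First find gcd(18835, 41940):
41940 = 2·18835 + 4270
18835 = 4·4270 + 1755
4270 = 2·1755 + 760
1755 = 2·760 + 235
760 = 3·235 + 55
235 = 4·55 + 15
55 = 3·15 + 10
15 = 1·10 + 5
10 = 2·5 + 0
gcd = 5 and 5 | 17965, so solutions exist. Divide through by 5: 3767x ≡ 3593 (mod 8388).
Now find 3767⁻¹ mod 8388:
8388 = 2·3767 + 854
3767 = 4·854 + 351
854 = 2·351 + 152
351 = 2·152 + 47
152 = 3·47 + 11
47 = 4·11 + 3
11 = 3·3 + 2
3 = 1·2 + 1
2 = 2·1 + 0
Back-substitute:
1 = 3 − 2
1 = −11 + 4·3
1 = 4·47 − 17·11
1 = −17·152 + 55·47
1 = 55·351 − 127·152
1 = −127·854 + 309·351
1 = 309·3767 − 1363·854
1 = −1363·8388 + 3035·3767
So 3767⁻¹ ≡ 3035 (mod 8388).
Then x ≡ 3035·3593 ≡ 355 (mod 8388); the smallest non-negative solution is x = 355.

355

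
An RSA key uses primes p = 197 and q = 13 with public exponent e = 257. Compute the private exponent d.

1025

φ(n) = (p−1)(q−1) = 196·12 = 2352.
Need d with 257·d ≡ 1 (mod 2352). Apply the extended Euclidean algorithm:
2352 = 9*257 + 39
257 = 6*39 + 23
39 = 1*23 + 16
23 = 1*16 + 7
16 = 2*7 + 2
7 = 3*2 + 1
2 = 2*1 + 0
Back-substitute:
1 = 7 − 3·2
1 = −3·16 + 7·7
1 = 7·23 − 10·16
1 = −10·39 + 17·23
1 = 17·257 − 112·39
1 = −112·2352 + 1025·257
So 257·1025 ≡ 1 (mod 2352), hence d = 1025.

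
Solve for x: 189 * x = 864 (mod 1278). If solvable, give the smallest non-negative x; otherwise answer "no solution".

First find gcd(189, 1278):
1278 = 6×189 + 144
189 = 1×144 + 45
144 = 3×45 + 9
45 = 5×9 + 0
gcd = 9 and 9 | 864, so solutions exist. Divide through by 9: 21x ≡ 96 (mod 142).
Now find 21⁻¹ mod 142:
142 = 6×21 + 16
21 = 1×16 + 5
16 = 3×5 + 1
5 = 5×1 + 0
Back-substitute:
1 = 16 − 3·5
1 = −3·21 + 4·16
1 = 4·142 − 27·21
So 21·(-27) ≡ 1 (mod 142), i.e. 21⁻¹ ≡ 115.
Then x ≡ 115·96 ≡ 106 (mod 142); the smallest non-negative solution is x = 106.

106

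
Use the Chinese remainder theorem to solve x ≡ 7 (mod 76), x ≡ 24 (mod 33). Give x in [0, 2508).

387

Write x = 7 + 76·k. Then 76·k ≡ 24 − 7 ≡ 17 (mod 33).
Need 76⁻¹ mod 33. Extended Euclid on (33, 10):
33 = 3·10 + 3
10 = 3·3 + 1
3 = 3·1 + 0
Back-substitute:
1 = 10 − 3·3
1 = −3·33 + 10·10
76⁻¹ ≡ 10 (mod 33), so k ≡ 10·17 ≡ 5 (mod 33).
x = 7 + 76·5 = 387.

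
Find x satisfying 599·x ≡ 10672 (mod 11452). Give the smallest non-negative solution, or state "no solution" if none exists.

First find gcd(599, 11452):
11452 = 19·599 + 71
599 = 8·71 + 31
71 = 2·31 + 9
31 = 3·9 + 4
9 = 2·4 + 1
4 = 4·1 + 0
gcd = 1, so a unique solution mod 11452 exists.
Back-substitute for the Bézout coefficients:
1 = 9 − 2·4
1 = −2·31 + 7·9
1 = 7·71 − 16·31
1 = −16·599 + 135·71
1 = 135·11452 − 2581·599
So 599·(-2581) ≡ 1 (mod 11452), giving 599⁻¹ ≡ 8871.
x ≡ 599⁻¹·10672 ≡ 8871·10672 ≡ 9080 (mod 11452).

9080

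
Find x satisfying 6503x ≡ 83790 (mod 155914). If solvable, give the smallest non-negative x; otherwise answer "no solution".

First find gcd(6503, 155914):
155914 = 23*6503 + 6345
6503 = 1*6345 + 158
6345 = 40*158 + 25
158 = 6*25 + 8
25 = 3*8 + 1
8 = 8*1 + 0
gcd = 1, so a unique solution mod 155914 exists.
Back-substitute for the Bézout coefficients:
1 = 25 − 3·8
1 = −3·158 + 19·25
1 = 19·6345 − 763·158
1 = −763·6503 + 782·6345
1 = 782·155914 − 18749·6503
So 6503·(-18749) ≡ 1 (mod 155914), giving 6503⁻¹ ≡ 137165.
x ≡ 6503⁻¹·83790 ≡ 137165·83790 ≡ 10754 (mod 155914).

10754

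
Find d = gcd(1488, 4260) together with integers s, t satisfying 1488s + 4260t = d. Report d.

12

Euclidean algorithm:
4260 = 2*1488 + 1284
1488 = 1*1284 + 204
1284 = 6*204 + 60
204 = 3*60 + 24
60 = 2*24 + 12
24 = 2*12 + 0
gcd(1488, 4260) = 12.
Back-substituting:
12 = 60 − 2·24
12 = −2·204 + 7·60
12 = 7·1284 − 44·204
12 = −44·1488 + 51·1284
12 = 51·4260 − 146·1488
So 12 = (51)·4260 + (-146)·1488.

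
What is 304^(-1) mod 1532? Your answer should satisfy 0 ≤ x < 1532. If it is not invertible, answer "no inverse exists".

Euclidean algorithm on 1532, 304:
1532 = 5×304 + 12
304 = 25×12 + 4
12 = 3×4 + 0
The gcd is 4, not 1, hence no inverse exists.

no inverse exists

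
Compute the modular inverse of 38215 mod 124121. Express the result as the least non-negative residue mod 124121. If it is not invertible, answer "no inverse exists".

104565

Run Euclid on (124121, 38215):
124121 = 3·38215 + 9476
38215 = 4·9476 + 311
9476 = 30·311 + 146
311 = 2·146 + 19
146 = 7·19 + 13
19 = 1·13 + 6
13 = 2·6 + 1
6 = 6·1 + 0
gcd = 1, so the inverse exists. Back-substitute:
1 = 13 − 2·6
1 = −2·19 + 3·13
1 = 3·146 − 23·19
1 = −23·311 + 49·146
1 = 49·9476 − 1493·311
1 = −1493·38215 + 6021·9476
1 = 6021·124121 − 19556·38215
Thus 38215·(-19556) ≡ 1 (mod 124121); reducing, -19556 mod 124121 = 104565.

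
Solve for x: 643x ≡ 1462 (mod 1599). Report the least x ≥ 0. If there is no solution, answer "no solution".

430

First find gcd(643, 1599):
1599 = 2*643 + 313
643 = 2*313 + 17
313 = 18*17 + 7
17 = 2*7 + 3
7 = 2*3 + 1
3 = 3*1 + 0
gcd = 1, so a unique solution mod 1599 exists.
Back-substitute for the Bézout coefficients:
1 = 7 − 2·3
1 = −2·17 + 5·7
1 = 5·313 − 92·17
1 = −92·643 + 189·313
1 = 189·1599 − 470·643
So 643·(-470) ≡ 1 (mod 1599), giving 643⁻¹ ≡ 1129.
x ≡ 643⁻¹·1462 ≡ 1129·1462 ≡ 430 (mod 1599).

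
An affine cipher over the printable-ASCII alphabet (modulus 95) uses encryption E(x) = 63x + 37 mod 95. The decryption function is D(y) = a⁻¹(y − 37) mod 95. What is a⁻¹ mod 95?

Run Euclid on (95, 63):
95 = 1×63 + 32
63 = 1×32 + 31
32 = 1×31 + 1
31 = 31×1 + 0
Since gcd(63, 95) = 1, back-substitute to write 1 as a combination:
1 = 32 − 31
1 = −63 + 2·32
1 = 2·95 − 3·63
Hence 63⁻¹ ≡ -3 ≡ 92 (mod 95).

92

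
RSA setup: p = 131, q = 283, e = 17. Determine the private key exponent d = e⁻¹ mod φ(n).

4313

φ(n) = (p−1)(q−1) = 130·282 = 36660.
Need d with 17·d ≡ 1 (mod 36660). Apply the extended Euclidean algorithm:
36660 = 2156*17 + 8
17 = 2*8 + 1
8 = 8*1 + 0
Back-substitute:
1 = 17 − 2·8
1 = −2·36660 + 4313·17
So 17·4313 ≡ 1 (mod 36660), hence d = 4313.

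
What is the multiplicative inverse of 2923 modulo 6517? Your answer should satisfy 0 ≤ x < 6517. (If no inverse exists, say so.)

709

Run Euclid on (6517, 2923):
6517 = 2×2923 + 671
2923 = 4×671 + 239
671 = 2×239 + 193
239 = 1×193 + 46
193 = 4×46 + 9
46 = 5×9 + 1
9 = 9×1 + 0
The gcd is 1. Working backward:
1 = 46 − 5·9
1 = −5·193 + 21·46
1 = 21·239 − 26·193
1 = −26·671 + 73·239
1 = 73·2923 − 318·671
1 = −318·6517 + 709·2923
So 2923·709 ≡ 1 (mod 6517).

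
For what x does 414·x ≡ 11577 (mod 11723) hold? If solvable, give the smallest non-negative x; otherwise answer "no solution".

First find gcd(414, 11723):
11723 = 28·414 + 131
414 = 3·131 + 21
131 = 6·21 + 5
21 = 4·5 + 1
5 = 5·1 + 0
gcd = 1, so a unique solution mod 11723 exists.
Back-substitute for the Bézout coefficients:
1 = 21 − 4·5
1 = −4·131 + 25·21
1 = 25·414 − 79·131
1 = −79·11723 + 2237·414
So 414·(2237) ≡ 1 (mod 11723), giving 414⁻¹ ≡ 2237.
x ≡ 414⁻¹·11577 ≡ 2237·11577 ≡ 1642 (mod 11723).

1642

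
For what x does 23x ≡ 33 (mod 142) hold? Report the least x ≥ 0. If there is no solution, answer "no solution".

57

First find gcd(23, 142):
142 = 6·23 + 4
23 = 5·4 + 3
4 = 1·3 + 1
3 = 3·1 + 0
gcd = 1, so a unique solution mod 142 exists.
Back-substitute for the Bézout coefficients:
1 = 4 − 3
1 = −23 + 6·4
1 = 6·142 − 37·23
So 23·(-37) ≡ 1 (mod 142), giving 23⁻¹ ≡ 105.
x ≡ 23⁻¹·33 ≡ 105·33 ≡ 57 (mod 142).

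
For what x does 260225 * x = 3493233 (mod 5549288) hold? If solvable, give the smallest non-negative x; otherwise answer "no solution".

2178017

First find gcd(260225, 5549288):
5549288 = 21×260225 + 84563
260225 = 3×84563 + 6536
84563 = 12×6536 + 6131
6536 = 1×6131 + 405
6131 = 15×405 + 56
405 = 7×56 + 13
56 = 4×13 + 4
13 = 3×4 + 1
4 = 4×1 + 0
gcd = 1, so a unique solution mod 5549288 exists.
Back-substitute for the Bézout coefficients:
1 = 13 − 3·4
1 = −3·56 + 13·13
1 = 13·405 − 94·56
1 = −94·6131 + 1423·405
1 = 1423·6536 − 1517·6131
1 = −1517·84563 + 19627·6536
1 = 19627·260225 − 60398·84563
1 = −60398·5549288 + 1287985·260225
So 260225·(1287985) ≡ 1 (mod 5549288), giving 260225⁻¹ ≡ 1287985.
x ≡ 260225⁻¹·3493233 ≡ 1287985·3493233 ≡ 2178017 (mod 5549288).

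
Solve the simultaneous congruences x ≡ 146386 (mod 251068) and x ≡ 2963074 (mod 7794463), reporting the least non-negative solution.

1746648587818

Write x = 146386 + 251068·k. Then 251068·k ≡ 2963074 − 146386 ≡ 2816688 (mod 7794463).
Need 251068⁻¹ mod 7794463. Extended Euclid on (7794463, 251068):
7794463 = 31×251068 + 11355
251068 = 22×11355 + 1258
11355 = 9×1258 + 33
1258 = 38×33 + 4
33 = 8×4 + 1
4 = 4×1 + 0
Back-substitute:
1 = 33 − 8·4
1 = −8·1258 + 305·33
1 = 305·11355 − 2753·1258
1 = −2753·251068 + 60871·11355
1 = 60871·7794463 − 1889754·251068
251068⁻¹ ≡ 5904709 (mod 7794463), so k ≡ 5904709·2816688 ≡ 6956874 (mod 7794463).
x = 146386 + 251068·6956874 = 1746648587818.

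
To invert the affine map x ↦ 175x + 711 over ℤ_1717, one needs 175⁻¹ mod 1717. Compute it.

1197

gcd(1717, 175) by repeated division:
1717 = 9*175 + 142
175 = 1*142 + 33
142 = 4*33 + 10
33 = 3*10 + 3
10 = 3*3 + 1
3 = 3*1 + 0
The gcd is 1. Working backward:
1 = 10 − 3·3
1 = −3·33 + 10·10
1 = 10·142 − 43·33
1 = −43·175 + 53·142
1 = 53·1717 − 520·175
So 175·(-520) ≡ 1 (mod 1717), and -520 ≡ 1197 (mod 1717).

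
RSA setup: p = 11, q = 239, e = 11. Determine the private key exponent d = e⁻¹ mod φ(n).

φ(n) = (p−1)(q−1) = 10·238 = 2380.
Need d with 11·d ≡ 1 (mod 2380). Apply the extended Euclidean algorithm:
2380 = 216*11 + 4
11 = 2*4 + 3
4 = 1*3 + 1
3 = 3*1 + 0
Back-substitute:
1 = 4 − 3
1 = −11 + 3·4
1 = 3·2380 − 649·11
So 11·(-649) ≡ 1 (mod 2380), hence d ≡ -649 ≡ 1731 (mod 2380).

1731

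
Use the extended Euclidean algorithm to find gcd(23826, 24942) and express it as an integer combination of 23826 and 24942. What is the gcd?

Apply Euclid's algorithm to 24942 and 23826:
24942 = 1*23826 + 1116
23826 = 21*1116 + 390
1116 = 2*390 + 336
390 = 1*336 + 54
336 = 6*54 + 12
54 = 4*12 + 6
12 = 2*6 + 0
gcd(23826, 24942) = 6.
Express as a combination:
6 = 54 − 4·12
6 = −4·336 + 25·54
6 = 25·390 − 29·336
6 = −29·1116 + 83·390
6 = 83·23826 − 1772·1116
6 = −1772·24942 + 1855·23826
So 6 = (-1772)·24942 + (1855)·23826.

6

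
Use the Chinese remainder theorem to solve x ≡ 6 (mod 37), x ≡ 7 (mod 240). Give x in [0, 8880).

487

Write x = 6 + 37·k. Then 37·k ≡ 7 − 6 ≡ 1 (mod 240).
Need 37⁻¹ mod 240. Extended Euclid on (240, 37):
240 = 6·37 + 18
37 = 2·18 + 1
18 = 18·1 + 0
Back-substitute:
1 = 37 − 2·18
1 = −2·240 + 13·37
37⁻¹ ≡ 13 (mod 240), so k ≡ 13·1 ≡ 13 (mod 240).
x = 6 + 37·13 = 487.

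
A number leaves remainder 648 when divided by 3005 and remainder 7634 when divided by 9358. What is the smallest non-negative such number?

Write x = 648 + 3005·k. Then 3005·k ≡ 7634 − 648 ≡ 6986 (mod 9358).
Need 3005⁻¹ mod 9358. Extended Euclid on (9358, 3005):
9358 = 3·3005 + 343
3005 = 8·343 + 261
343 = 1·261 + 82
261 = 3·82 + 15
82 = 5·15 + 7
15 = 2·7 + 1
7 = 7·1 + 0
Back-substitute:
1 = 15 − 2·7
1 = −2·82 + 11·15
1 = 11·261 − 35·82
1 = −35·343 + 46·261
1 = 46·3005 − 403·343
1 = −403·9358 + 1255·3005
3005⁻¹ ≡ 1255 (mod 9358), so k ≡ 1255·6986 ≡ 8342 (mod 9358).
x = 648 + 3005·8342 = 25068358.

25068358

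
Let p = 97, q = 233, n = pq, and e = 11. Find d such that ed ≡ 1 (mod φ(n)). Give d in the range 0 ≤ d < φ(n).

φ(n) = (p−1)(q−1) = 96·232 = 22272.
Need d with 11·d ≡ 1 (mod 22272). Apply the extended Euclidean algorithm:
22272 = 2024×11 + 8
11 = 1×8 + 3
8 = 2×3 + 2
3 = 1×2 + 1
2 = 2×1 + 0
Back-substitute:
1 = 3 − 2
1 = −8 + 3·3
1 = 3·11 − 4·8
1 = −4·22272 + 8099·11
So 11·8099 ≡ 1 (mod 22272), hence d = 8099.

8099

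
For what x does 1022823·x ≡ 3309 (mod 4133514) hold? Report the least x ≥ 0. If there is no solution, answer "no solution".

First find gcd(1022823, 4133514):
4133514 = 4×1022823 + 42222
1022823 = 24×42222 + 9495
42222 = 4×9495 + 4242
9495 = 2×4242 + 1011
4242 = 4×1011 + 198
1011 = 5×198 + 21
198 = 9×21 + 9
21 = 2×9 + 3
9 = 3×3 + 0
gcd = 3 and 3 | 3309, so solutions exist. Divide through by 3: 340941x ≡ 1103 (mod 1377838).
Now find 340941⁻¹ mod 1377838:
1377838 = 4×340941 + 14074
340941 = 24×14074 + 3165
14074 = 4×3165 + 1414
3165 = 2×1414 + 337
1414 = 4×337 + 66
337 = 5×66 + 7
66 = 9×7 + 3
7 = 2×3 + 1
3 = 3×1 + 0
Back-substitute:
1 = 7 − 2·3
1 = −2·66 + 19·7
1 = 19·337 − 97·66
1 = −97·1414 + 407·337
1 = 407·3165 − 911·1414
1 = −911·14074 + 4051·3165
1 = 4051·340941 − 98135·14074
1 = −98135·1377838 + 396591·340941
So 340941⁻¹ ≡ 396591 (mod 1377838).
Then x ≡ 396591·1103 ≡ 665227 (mod 1377838); the smallest non-negative solution is x = 665227.

665227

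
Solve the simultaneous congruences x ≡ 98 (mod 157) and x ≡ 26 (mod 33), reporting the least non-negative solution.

Write x = 98 + 157·k. Then 157·k ≡ 26 − 98 ≡ 27 (mod 33).
Need 157⁻¹ mod 33. Extended Euclid on (33, 25):
33 = 1×25 + 8
25 = 3×8 + 1
8 = 8×1 + 0
Back-substitute:
1 = 25 − 3·8
1 = −3·33 + 4·25
157⁻¹ ≡ 4 (mod 33), so k ≡ 4·27 ≡ 9 (mod 33).
x = 98 + 157·9 = 1511.

1511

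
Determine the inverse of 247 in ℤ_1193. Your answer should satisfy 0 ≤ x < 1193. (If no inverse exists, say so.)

gcd(1193, 247) by repeated division:
1193 = 4·247 + 205
247 = 1·205 + 42
205 = 4·42 + 37
42 = 1·37 + 5
37 = 7·5 + 2
5 = 2·2 + 1
2 = 2·1 + 0
gcd = 1, so the inverse exists. Back-substitute:
1 = 5 − 2·2
1 = −2·37 + 15·5
1 = 15·42 − 17·37
1 = −17·205 + 83·42
1 = 83·247 − 100·205
1 = −100·1193 + 483·247
So 247·483 ≡ 1 (mod 1193).

483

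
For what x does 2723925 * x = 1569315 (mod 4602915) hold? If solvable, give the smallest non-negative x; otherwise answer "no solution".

First find gcd(2723925, 4602915):
4602915 = 1·2723925 + 1878990
2723925 = 1·1878990 + 844935
1878990 = 2·844935 + 189120
844935 = 4·189120 + 88455
189120 = 2·88455 + 12210
88455 = 7·12210 + 2985
12210 = 4·2985 + 270
2985 = 11·270 + 15
270 = 18·15 + 0
gcd = 15 and 15 | 1569315, so solutions exist. Divide through by 15: 181595x ≡ 104621 (mod 306861).
Now find 181595⁻¹ mod 306861:
306861 = 1*181595 + 125266
181595 = 1*125266 + 56329
125266 = 2*56329 + 12608
56329 = 4*12608 + 5897
12608 = 2*5897 + 814
5897 = 7*814 + 199
814 = 4*199 + 18
199 = 11*18 + 1
18 = 18*1 + 0
Back-substitute:
1 = 199 − 11·18
1 = −11·814 + 45·199
1 = 45·5897 − 326·814
1 = −326·12608 + 697·5897
1 = 697·56329 − 3114·12608
1 = −3114·125266 + 6925·56329
1 = 6925·181595 − 10039·125266
1 = −10039·306861 + 16964·181595
So 181595⁻¹ ≡ 16964 (mod 306861).
Then x ≡ 16964·104621 ≡ 213481 (mod 306861); the smallest non-negative solution is x = 213481.

213481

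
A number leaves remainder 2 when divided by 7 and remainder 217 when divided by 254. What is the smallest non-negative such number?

Write x = 2 + 7·k. Then 7·k ≡ 217 − 2 ≡ 215 (mod 254).
Need 7⁻¹ mod 254. Extended Euclid on (254, 7):
254 = 36*7 + 2
7 = 3*2 + 1
2 = 2*1 + 0
Back-substitute:
1 = 7 − 3·2
1 = −3·254 + 109·7
7⁻¹ ≡ 109 (mod 254), so k ≡ 109·215 ≡ 67 (mod 254).
x = 2 + 7·67 = 471.

471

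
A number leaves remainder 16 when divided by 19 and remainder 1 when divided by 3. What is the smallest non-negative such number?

Write x = 16 + 19·k. Then 19·k ≡ 1 − 16 ≡ 0 (mod 3).
Need 19⁻¹ mod 3. Extended Euclid on (3, 1):
3 = 3·1 + 0
19⁻¹ ≡ 1 (mod 3), so k ≡ 1·0 ≡ 0 (mod 3).
x = 16 + 19·0 = 16.

16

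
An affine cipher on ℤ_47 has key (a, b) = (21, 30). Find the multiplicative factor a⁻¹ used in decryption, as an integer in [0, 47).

9

gcd(47, 21) by repeated division:
47 = 2×21 + 5
21 = 4×5 + 1
5 = 5×1 + 0
gcd = 1, so the inverse exists. Back-substitute:
1 = 21 − 4·5
1 = −4·47 + 9·21
So 21·9 ≡ 1 (mod 47).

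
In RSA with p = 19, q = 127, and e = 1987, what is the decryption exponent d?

2155

φ(n) = (p−1)(q−1) = 18·126 = 2268.
Need d with 1987·d ≡ 1 (mod 2268). Apply the extended Euclidean algorithm:
2268 = 1×1987 + 281
1987 = 7×281 + 20
281 = 14×20 + 1
20 = 20×1 + 0
Back-substitute:
1 = 281 − 14·20
1 = −14·1987 + 99·281
1 = 99·2268 − 113·1987
So 1987·(-113) ≡ 1 (mod 2268), hence d ≡ -113 ≡ 2155 (mod 2268).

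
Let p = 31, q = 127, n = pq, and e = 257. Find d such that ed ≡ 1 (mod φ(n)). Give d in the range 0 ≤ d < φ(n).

φ(n) = (p−1)(q−1) = 30·126 = 3780.
Need d with 257·d ≡ 1 (mod 3780). Apply the extended Euclidean algorithm:
3780 = 14*257 + 182
257 = 1*182 + 75
182 = 2*75 + 32
75 = 2*32 + 11
32 = 2*11 + 10
11 = 1*10 + 1
10 = 10*1 + 0
Back-substitute:
1 = 11 − 10
1 = −32 + 3·11
1 = 3·75 − 7·32
1 = −7·182 + 17·75
1 = 17·257 − 24·182
1 = −24·3780 + 353·257
So 257·353 ≡ 1 (mod 3780), hence d = 353.

353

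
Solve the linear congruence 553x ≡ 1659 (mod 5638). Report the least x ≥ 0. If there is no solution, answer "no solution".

3

First find gcd(553, 5638):
5638 = 10×553 + 108
553 = 5×108 + 13
108 = 8×13 + 4
13 = 3×4 + 1
4 = 4×1 + 0
gcd = 1, so a unique solution mod 5638 exists.
Back-substitute for the Bézout coefficients:
1 = 13 − 3·4
1 = −3·108 + 25·13
1 = 25·553 − 128·108
1 = −128·5638 + 1305·553
So 553·(1305) ≡ 1 (mod 5638), giving 553⁻¹ ≡ 1305.
x ≡ 553⁻¹·1659 ≡ 1305·1659 ≡ 3 (mod 5638).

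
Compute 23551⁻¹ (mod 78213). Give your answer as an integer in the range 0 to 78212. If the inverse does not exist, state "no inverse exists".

gcd(78213, 23551) by repeated division:
78213 = 3×23551 + 7560
23551 = 3×7560 + 871
7560 = 8×871 + 592
871 = 1×592 + 279
592 = 2×279 + 34
279 = 8×34 + 7
34 = 4×7 + 6
7 = 1×6 + 1
6 = 6×1 + 0
The gcd is 1. Working backward:
1 = 7 − 6
1 = −34 + 5·7
1 = 5·279 − 41·34
1 = −41·592 + 87·279
1 = 87·871 − 128·592
1 = −128·7560 + 1111·871
1 = 1111·23551 − 3461·7560
1 = −3461·78213 + 11494·23551
So 23551·11494 ≡ 1 (mod 78213).

11494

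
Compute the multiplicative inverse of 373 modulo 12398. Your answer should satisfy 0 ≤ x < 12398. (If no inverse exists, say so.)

Apply the Euclidean algorithm to 12398 and 373:
12398 = 33·373 + 89
373 = 4·89 + 17
89 = 5·17 + 4
17 = 4·4 + 1
4 = 4·1 + 0
The gcd is 1. Working backward:
1 = 17 − 4·4
1 = −4·89 + 21·17
1 = 21·373 − 88·89
1 = −88·12398 + 2925·373
So 373·2925 ≡ 1 (mod 12398).

2925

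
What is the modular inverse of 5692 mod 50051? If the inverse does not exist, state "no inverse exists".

Extended Euclidean algorithm:
50051 = 8*5692 + 4515
5692 = 1*4515 + 1177
4515 = 3*1177 + 984
1177 = 1*984 + 193
984 = 5*193 + 19
193 = 10*19 + 3
19 = 6*3 + 1
3 = 3*1 + 0
The gcd is 1. Working backward:
1 = 19 − 6·3
1 = −6·193 + 61·19
1 = 61·984 − 311·193
1 = −311·1177 + 372·984
1 = 372·4515 − 1427·1177
1 = −1427·5692 + 1799·4515
1 = 1799·50051 − 15819·5692
Thus 5692·(-15819) ≡ 1 (mod 50051); reducing, -15819 mod 50051 = 34232.

34232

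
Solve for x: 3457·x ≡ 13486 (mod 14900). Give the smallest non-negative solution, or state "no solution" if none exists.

12598

First find gcd(3457, 14900):
14900 = 4×3457 + 1072
3457 = 3×1072 + 241
1072 = 4×241 + 108
241 = 2×108 + 25
108 = 4×25 + 8
25 = 3×8 + 1
8 = 8×1 + 0
gcd = 1, so a unique solution mod 14900 exists.
Back-substitute for the Bézout coefficients:
1 = 25 − 3·8
1 = −3·108 + 13·25
1 = 13·241 − 29·108
1 = −29·1072 + 129·241
1 = 129·3457 − 416·1072
1 = −416·14900 + 1793·3457
So 3457·(1793) ≡ 1 (mod 14900), giving 3457⁻¹ ≡ 1793.
x ≡ 3457⁻¹·13486 ≡ 1793·13486 ≡ 12598 (mod 14900).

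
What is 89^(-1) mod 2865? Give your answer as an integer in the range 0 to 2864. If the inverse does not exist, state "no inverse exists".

Run Euclid on (2865, 89):
2865 = 32×89 + 17
89 = 5×17 + 4
17 = 4×4 + 1
4 = 4×1 + 0
Since gcd(89, 2865) = 1, back-substitute to write 1 as a combination:
1 = 17 − 4·4
1 = −4·89 + 21·17
1 = 21·2865 − 676·89
So 89·(-676) ≡ 1 (mod 2865), and -676 ≡ 2189 (mod 2865).

2189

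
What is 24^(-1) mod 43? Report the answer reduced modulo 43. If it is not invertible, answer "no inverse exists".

gcd(43, 24) by repeated division:
43 = 1*24 + 19
24 = 1*19 + 5
19 = 3*5 + 4
5 = 1*4 + 1
4 = 4*1 + 0
The gcd is 1. Working backward:
1 = 5 − 4
1 = −19 + 4·5
1 = 4·24 − 5·19
1 = −5·43 + 9·24
So 24·9 ≡ 1 (mod 43).

9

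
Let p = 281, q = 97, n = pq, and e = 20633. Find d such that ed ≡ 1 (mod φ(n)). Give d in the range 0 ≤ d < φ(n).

15017

φ(n) = (p−1)(q−1) = 280·96 = 26880.
Need d with 20633·d ≡ 1 (mod 26880). Apply the extended Euclidean algorithm:
26880 = 1*20633 + 6247
20633 = 3*6247 + 1892
6247 = 3*1892 + 571
1892 = 3*571 + 179
571 = 3*179 + 34
179 = 5*34 + 9
34 = 3*9 + 7
9 = 1*7 + 2
7 = 3*2 + 1
2 = 2*1 + 0
Back-substitute:
1 = 7 − 3·2
1 = −3·9 + 4·7
1 = 4·34 − 15·9
1 = −15·179 + 79·34
1 = 79·571 − 252·179
1 = −252·1892 + 835·571
1 = 835·6247 − 2757·1892
1 = −2757·20633 + 9106·6247
1 = 9106·26880 − 11863·20633
So 20633·(-11863) ≡ 1 (mod 26880), hence d ≡ -11863 ≡ 15017 (mod 26880).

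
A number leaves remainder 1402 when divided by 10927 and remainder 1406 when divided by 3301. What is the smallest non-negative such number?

Write x = 1402 + 10927·k. Then 10927·k ≡ 1406 − 1402 ≡ 4 (mod 3301).
Need 10927⁻¹ mod 3301. Extended Euclid on (3301, 1024):
3301 = 3*1024 + 229
1024 = 4*229 + 108
229 = 2*108 + 13
108 = 8*13 + 4
13 = 3*4 + 1
4 = 4*1 + 0
Back-substitute:
1 = 13 − 3·4
1 = −3·108 + 25·13
1 = 25·229 − 53·108
1 = −53·1024 + 237·229
1 = 237·3301 − 764·1024
10927⁻¹ ≡ 2537 (mod 3301), so k ≡ 2537·4 ≡ 245 (mod 3301).
x = 1402 + 10927·245 = 2678517.

2678517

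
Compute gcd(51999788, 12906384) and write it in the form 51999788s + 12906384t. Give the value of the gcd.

4

Repeated division:
51999788 = 4*12906384 + 374252
12906384 = 34*374252 + 181816
374252 = 2*181816 + 10620
181816 = 17*10620 + 1276
10620 = 8*1276 + 412
1276 = 3*412 + 40
412 = 10*40 + 12
40 = 3*12 + 4
12 = 3*4 + 0
gcd(51999788, 12906384) = 4.
Express as a combination:
4 = 40 − 3·12
4 = −3·412 + 31·40
4 = 31·1276 − 96·412
4 = −96·10620 + 799·1276
4 = 799·181816 − 13679·10620
4 = −13679·374252 + 28157·181816
4 = 28157·12906384 − 971017·374252
4 = −971017·51999788 + 3912225·12906384
So 4 = (-971017)·51999788 + (3912225)·12906384.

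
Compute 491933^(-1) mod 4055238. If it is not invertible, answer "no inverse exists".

gcd(4055238, 491933) by repeated division:
4055238 = 8*491933 + 119774
491933 = 4*119774 + 12837
119774 = 9*12837 + 4241
12837 = 3*4241 + 114
4241 = 37*114 + 23
114 = 4*23 + 22
23 = 1*22 + 1
22 = 22*1 + 0
The gcd is 1. Working backward:
1 = 23 − 22
1 = −114 + 5·23
1 = 5·4241 − 186·114
1 = −186·12837 + 563·4241
1 = 563·119774 − 5253·12837
1 = −5253·491933 + 21575·119774
1 = 21575·4055238 − 177853·491933
Hence 491933⁻¹ ≡ -177853 ≡ 3877385 (mod 4055238).

3877385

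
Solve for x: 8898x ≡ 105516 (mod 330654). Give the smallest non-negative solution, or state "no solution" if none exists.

First find gcd(8898, 330654):
330654 = 37*8898 + 1428
8898 = 6*1428 + 330
1428 = 4*330 + 108
330 = 3*108 + 6
108 = 18*6 + 0
gcd = 6 and 6 | 105516, so solutions exist. Divide through by 6: 1483x ≡ 17586 (mod 55109).
Now find 1483⁻¹ mod 55109:
55109 = 37·1483 + 238
1483 = 6·238 + 55
238 = 4·55 + 18
55 = 3·18 + 1
18 = 18·1 + 0
Back-substitute:
1 = 55 − 3·18
1 = −3·238 + 13·55
1 = 13·1483 − 81·238
1 = −81·55109 + 3010·1483
So 1483⁻¹ ≡ 3010 (mod 55109).
Then x ≡ 3010·17586 ≡ 29220 (mod 55109); the smallest non-negative solution is x = 29220.

29220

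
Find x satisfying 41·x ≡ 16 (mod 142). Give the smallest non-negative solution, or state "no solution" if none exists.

First find gcd(41, 142):
142 = 3·41 + 19
41 = 2·19 + 3
19 = 6·3 + 1
3 = 3·1 + 0
gcd = 1, so a unique solution mod 142 exists.
Back-substitute for the Bézout coefficients:
1 = 19 − 6·3
1 = −6·41 + 13·19
1 = 13·142 − 45·41
So 41·(-45) ≡ 1 (mod 142), giving 41⁻¹ ≡ 97.
x ≡ 41⁻¹·16 ≡ 97·16 ≡ 132 (mod 142).

132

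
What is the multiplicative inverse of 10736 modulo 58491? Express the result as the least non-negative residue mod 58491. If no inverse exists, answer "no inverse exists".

4778

Run Euclid on (58491, 10736):
58491 = 5*10736 + 4811
10736 = 2*4811 + 1114
4811 = 4*1114 + 355
1114 = 3*355 + 49
355 = 7*49 + 12
49 = 4*12 + 1
12 = 12*1 + 0
The gcd is 1. Working backward:
1 = 49 − 4·12
1 = −4·355 + 29·49
1 = 29·1114 − 91·355
1 = −91·4811 + 393·1114
1 = 393·10736 − 877·4811
1 = −877·58491 + 4778·10736
So 10736·4778 ≡ 1 (mod 58491).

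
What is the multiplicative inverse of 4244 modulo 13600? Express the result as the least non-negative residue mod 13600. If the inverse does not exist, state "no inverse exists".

Compute gcd(4244, 13600):
13600 = 3*4244 + 868
4244 = 4*868 + 772
868 = 1*772 + 96
772 = 8*96 + 4
96 = 24*4 + 0
The gcd is 4, not 1, hence no inverse exists.

no inverse exists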